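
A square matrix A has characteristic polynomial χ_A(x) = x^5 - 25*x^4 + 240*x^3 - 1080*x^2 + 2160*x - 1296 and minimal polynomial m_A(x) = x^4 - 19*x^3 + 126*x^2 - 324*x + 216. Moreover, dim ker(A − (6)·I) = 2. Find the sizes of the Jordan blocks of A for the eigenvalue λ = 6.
Block sizes for λ = 6: [3, 1]

Step 1 — from the characteristic polynomial, algebraic multiplicity of λ = 6 is 4. From dim ker(A − (6)·I) = 2, there are exactly 2 Jordan blocks for λ = 6.
Step 2 — from the minimal polynomial, the factor (x − 6)^3 tells us the largest block for λ = 6 has size 3.
Step 3 — with total size 4, 2 blocks, and largest block 3, the block sizes (in nonincreasing order) are [3, 1].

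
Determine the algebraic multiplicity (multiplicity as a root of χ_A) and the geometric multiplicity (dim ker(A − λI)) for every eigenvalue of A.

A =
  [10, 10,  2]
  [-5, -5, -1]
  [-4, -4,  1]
λ = 0: alg = 1, geom = 1; λ = 3: alg = 2, geom = 1

Step 1 — factor the characteristic polynomial to read off the algebraic multiplicities:
  χ_A(x) = x*(x - 3)^2

Step 2 — compute geometric multiplicities via the rank-nullity identity g(λ) = n − rank(A − λI):
  rank(A − (0)·I) = 2, so dim ker(A − (0)·I) = n − 2 = 1
  rank(A − (3)·I) = 2, so dim ker(A − (3)·I) = n − 2 = 1

Summary:
  λ = 0: algebraic multiplicity = 1, geometric multiplicity = 1
  λ = 3: algebraic multiplicity = 2, geometric multiplicity = 1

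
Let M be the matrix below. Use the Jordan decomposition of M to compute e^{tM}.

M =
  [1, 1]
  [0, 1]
e^{tM} =
  [exp(t), t*exp(t)]
  [0, exp(t)]

Strategy: write M = P · J · P⁻¹ where J is a Jordan canonical form, so e^{tM} = P · e^{tJ} · P⁻¹, and e^{tJ} can be computed block-by-block.

M has Jordan form
J =
  [1, 1]
  [0, 1]
(up to reordering of blocks).

Per-block formulas:
  For a 2×2 Jordan block J_2(1): exp(t · J_2(1)) = e^(1t)·(I + t·N), where N is the 2×2 nilpotent shift.

After assembling e^{tJ} and conjugating by P, we get:

e^{tM} =
  [exp(t), t*exp(t)]
  [0, exp(t)]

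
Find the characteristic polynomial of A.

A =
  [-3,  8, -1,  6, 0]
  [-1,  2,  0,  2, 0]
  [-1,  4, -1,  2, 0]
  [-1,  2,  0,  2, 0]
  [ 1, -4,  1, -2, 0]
x^5

Expanding det(x·I − A) (e.g. by cofactor expansion or by noting that A is similar to its Jordan form J, which has the same characteristic polynomial as A) gives
  χ_A(x) = x^5
which factors as x^5. The eigenvalues (with algebraic multiplicities) are λ = 0 with multiplicity 5.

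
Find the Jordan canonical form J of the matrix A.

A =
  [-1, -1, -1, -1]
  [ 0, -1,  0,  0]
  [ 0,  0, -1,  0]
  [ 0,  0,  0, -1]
J_2(-1) ⊕ J_1(-1) ⊕ J_1(-1)

The characteristic polynomial is
  det(x·I − A) = x^4 + 4*x^3 + 6*x^2 + 4*x + 1 = (x + 1)^4

Eigenvalues and multiplicities (the geometric multiplicity of λ is n − rank(A − λI), which equals the number of Jordan blocks for λ):
  λ = -1: algebraic multiplicity = 4, geometric multiplicity = 3

Determining the block sizes for each eigenvalue:
  λ = -1: 3 blocks summing to 4 forces exactly one block of size 2 and the rest size 1 → block sizes [2, 1, 1]

Assembling the blocks gives a Jordan form
J =
  [-1,  1,  0,  0]
  [ 0, -1,  0,  0]
  [ 0,  0, -1,  0]
  [ 0,  0,  0, -1]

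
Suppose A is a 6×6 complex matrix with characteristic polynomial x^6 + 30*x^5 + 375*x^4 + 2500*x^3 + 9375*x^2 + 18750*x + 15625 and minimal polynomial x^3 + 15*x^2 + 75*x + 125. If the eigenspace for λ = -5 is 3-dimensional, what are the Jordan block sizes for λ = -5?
Block sizes for λ = -5: [3, 2, 1]

Step 1 — from the characteristic polynomial, algebraic multiplicity of λ = -5 is 6. From dim ker(A − (-5)·I) = 3, there are exactly 3 Jordan blocks for λ = -5.
Step 2 — from the minimal polynomial, the factor (x + 5)^3 tells us the largest block for λ = -5 has size 3.
Step 3 — with total size 6, 3 blocks, and largest block 3, the block sizes (in nonincreasing order) are [3, 2, 1].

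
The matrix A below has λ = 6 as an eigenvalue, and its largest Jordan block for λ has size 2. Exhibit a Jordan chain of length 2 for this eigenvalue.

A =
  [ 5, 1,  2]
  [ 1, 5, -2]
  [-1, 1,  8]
A Jordan chain for λ = 6 of length 2:
v_1 = (-1, 1, -1)ᵀ
v_2 = (1, 0, 0)ᵀ

Let N = A − (6)·I. We want v_2 with N^2 v_2 = 0 but N^1 v_2 ≠ 0; then v_{j-1} := N · v_j for j = 2, …, 2.

Pick v_2 = (1, 0, 0)ᵀ.
Then v_1 = N · v_2 = (-1, 1, -1)ᵀ.

Sanity check: (A − (6)·I) v_1 = (0, 0, 0)ᵀ = 0. ✓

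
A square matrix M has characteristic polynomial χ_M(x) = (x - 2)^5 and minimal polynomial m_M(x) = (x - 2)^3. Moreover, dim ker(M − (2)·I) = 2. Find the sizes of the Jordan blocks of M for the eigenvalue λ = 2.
Block sizes for λ = 2: [3, 2]

Step 1 — from the characteristic polynomial, algebraic multiplicity of λ = 2 is 5. From dim ker(M − (2)·I) = 2, there are exactly 2 Jordan blocks for λ = 2.
Step 2 — from the minimal polynomial, the factor (x − 2)^3 tells us the largest block for λ = 2 has size 3.
Step 3 — with total size 5, 2 blocks, and largest block 3, the block sizes (in nonincreasing order) are [3, 2].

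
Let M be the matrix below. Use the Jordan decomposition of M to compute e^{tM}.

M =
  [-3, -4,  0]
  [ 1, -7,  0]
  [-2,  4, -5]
e^{tM} =
  [2*t*exp(-5*t) + exp(-5*t), -4*t*exp(-5*t), 0]
  [t*exp(-5*t), -2*t*exp(-5*t) + exp(-5*t), 0]
  [-2*t*exp(-5*t), 4*t*exp(-5*t), exp(-5*t)]

Strategy: write M = P · J · P⁻¹ where J is a Jordan canonical form, so e^{tM} = P · e^{tJ} · P⁻¹, and e^{tJ} can be computed block-by-block.

M has Jordan form
J =
  [-5,  1,  0]
  [ 0, -5,  0]
  [ 0,  0, -5]
(up to reordering of blocks).

Per-block formulas:
  For a 2×2 Jordan block J_2(-5): exp(t · J_2(-5)) = e^(-5t)·(I + t·N), where N is the 2×2 nilpotent shift.
  For a 1×1 block at λ = -5: exp(t · [-5]) = [e^(-5t)].

After assembling e^{tJ} and conjugating by P, we get:

e^{tM} =
  [2*t*exp(-5*t) + exp(-5*t), -4*t*exp(-5*t), 0]
  [t*exp(-5*t), -2*t*exp(-5*t) + exp(-5*t), 0]
  [-2*t*exp(-5*t), 4*t*exp(-5*t), exp(-5*t)]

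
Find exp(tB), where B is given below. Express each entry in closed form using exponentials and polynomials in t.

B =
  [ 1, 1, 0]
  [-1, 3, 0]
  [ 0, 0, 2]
e^{tB} =
  [-t*exp(2*t) + exp(2*t), t*exp(2*t), 0]
  [-t*exp(2*t), t*exp(2*t) + exp(2*t), 0]
  [0, 0, exp(2*t)]

Strategy: write B = P · J · P⁻¹ where J is a Jordan canonical form, so e^{tB} = P · e^{tJ} · P⁻¹, and e^{tJ} can be computed block-by-block.

B has Jordan form
J =
  [2, 1, 0]
  [0, 2, 0]
  [0, 0, 2]
(up to reordering of blocks).

Per-block formulas:
  For a 1×1 block at λ = 2: exp(t · [2]) = [e^(2t)].
  For a 2×2 Jordan block J_2(2): exp(t · J_2(2)) = e^(2t)·(I + t·N), where N is the 2×2 nilpotent shift.

After assembling e^{tJ} and conjugating by P, we get:

e^{tB} =
  [-t*exp(2*t) + exp(2*t), t*exp(2*t), 0]
  [-t*exp(2*t), t*exp(2*t) + exp(2*t), 0]
  [0, 0, exp(2*t)]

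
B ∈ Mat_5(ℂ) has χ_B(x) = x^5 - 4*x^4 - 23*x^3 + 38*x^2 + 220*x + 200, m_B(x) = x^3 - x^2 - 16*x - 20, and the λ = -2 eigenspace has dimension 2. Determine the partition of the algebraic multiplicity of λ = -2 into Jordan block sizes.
Block sizes for λ = -2: [2, 1]

Step 1 — from the characteristic polynomial, algebraic multiplicity of λ = -2 is 3. From dim ker(B − (-2)·I) = 2, there are exactly 2 Jordan blocks for λ = -2.
Step 2 — from the minimal polynomial, the factor (x + 2)^2 tells us the largest block for λ = -2 has size 2.
Step 3 — with total size 3, 2 blocks, and largest block 2, the block sizes (in nonincreasing order) are [2, 1].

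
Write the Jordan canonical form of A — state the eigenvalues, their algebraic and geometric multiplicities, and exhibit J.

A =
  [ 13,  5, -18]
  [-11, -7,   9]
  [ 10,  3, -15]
J_3(-3)

The characteristic polynomial is
  det(x·I − A) = x^3 + 9*x^2 + 27*x + 27 = (x + 3)^3

Eigenvalues and multiplicities (the geometric multiplicity of λ is n − rank(A − λI), which equals the number of Jordan blocks for λ):
  λ = -3: algebraic multiplicity = 3, geometric multiplicity = 1

Determining the block sizes for each eigenvalue:
  λ = -3: one block (gm = 1), so the single block has size am = 3 → block sizes [3]

Assembling the blocks gives a Jordan form
J =
  [-3,  1,  0]
  [ 0, -3,  1]
  [ 0,  0, -3]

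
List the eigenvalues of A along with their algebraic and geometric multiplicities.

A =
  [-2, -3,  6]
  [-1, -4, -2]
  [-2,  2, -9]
λ = -5: alg = 3, geom = 2

Step 1 — factor the characteristic polynomial to read off the algebraic multiplicities:
  χ_A(x) = (x + 5)^3

Step 2 — compute geometric multiplicities via the rank-nullity identity g(λ) = n − rank(A − λI):
  rank(A − (-5)·I) = 1, so dim ker(A − (-5)·I) = n − 1 = 2

Summary:
  λ = -5: algebraic multiplicity = 3, geometric multiplicity = 2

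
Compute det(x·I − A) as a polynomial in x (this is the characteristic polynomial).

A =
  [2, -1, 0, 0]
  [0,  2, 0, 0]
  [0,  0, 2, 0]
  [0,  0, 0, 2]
x^4 - 8*x^3 + 24*x^2 - 32*x + 16

Expanding det(x·I − A) (e.g. by cofactor expansion or by noting that A is similar to its Jordan form J, which has the same characteristic polynomial as A) gives
  χ_A(x) = x^4 - 8*x^3 + 24*x^2 - 32*x + 16
which factors as (x - 2)^4. The eigenvalues (with algebraic multiplicities) are λ = 2 with multiplicity 4.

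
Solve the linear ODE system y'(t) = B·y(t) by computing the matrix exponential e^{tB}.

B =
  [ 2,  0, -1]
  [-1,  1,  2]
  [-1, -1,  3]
e^{tB} =
  [t^2*exp(2*t)/2 + exp(2*t), t^2*exp(2*t)/2, -t^2*exp(2*t)/2 - t*exp(2*t)]
  [-t^2*exp(2*t)/2 - t*exp(2*t), -t^2*exp(2*t)/2 - t*exp(2*t) + exp(2*t), t^2*exp(2*t)/2 + 2*t*exp(2*t)]
  [-t*exp(2*t), -t*exp(2*t), t*exp(2*t) + exp(2*t)]

Strategy: write B = P · J · P⁻¹ where J is a Jordan canonical form, so e^{tB} = P · e^{tJ} · P⁻¹, and e^{tJ} can be computed block-by-block.

B has Jordan form
J =
  [2, 1, 0]
  [0, 2, 1]
  [0, 0, 2]
(up to reordering of blocks).

Per-block formulas:
  For a 3×3 Jordan block J_3(2): exp(t · J_3(2)) = e^(2t)·(I + t·N + (t^2/2)·N^2), where N is the 3×3 nilpotent shift.

After assembling e^{tJ} and conjugating by P, we get:

e^{tB} =
  [t^2*exp(2*t)/2 + exp(2*t), t^2*exp(2*t)/2, -t^2*exp(2*t)/2 - t*exp(2*t)]
  [-t^2*exp(2*t)/2 - t*exp(2*t), -t^2*exp(2*t)/2 - t*exp(2*t) + exp(2*t), t^2*exp(2*t)/2 + 2*t*exp(2*t)]
  [-t*exp(2*t), -t*exp(2*t), t*exp(2*t) + exp(2*t)]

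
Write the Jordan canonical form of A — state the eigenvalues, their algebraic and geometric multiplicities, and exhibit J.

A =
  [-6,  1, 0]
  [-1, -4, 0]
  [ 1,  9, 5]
J_2(-5) ⊕ J_1(5)

The characteristic polynomial is
  det(x·I − A) = x^3 + 5*x^2 - 25*x - 125 = (x - 5)*(x + 5)^2

Eigenvalues and multiplicities (the geometric multiplicity of λ is n − rank(A − λI), which equals the number of Jordan blocks for λ):
  λ = -5: algebraic multiplicity = 2, geometric multiplicity = 1
  λ = 5: algebraic multiplicity = 1, geometric multiplicity = 1

Determining the block sizes for each eigenvalue:
  λ = -5: one block (gm = 1), so the single block has size am = 2 → block sizes [2]
  λ = 5: one block (gm = 1), so the single block has size am = 1 → block sizes [1]

Assembling the blocks gives a Jordan form
J =
  [-5,  1, 0]
  [ 0, -5, 0]
  [ 0,  0, 5]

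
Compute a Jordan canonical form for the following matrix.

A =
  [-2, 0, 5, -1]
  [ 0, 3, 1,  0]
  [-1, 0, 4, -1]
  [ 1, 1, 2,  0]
J_1(-1) ⊕ J_3(2)

The characteristic polynomial is
  det(x·I − A) = x^4 - 5*x^3 + 6*x^2 + 4*x - 8 = (x - 2)^3*(x + 1)

Eigenvalues and multiplicities (the geometric multiplicity of λ is n − rank(A − λI), which equals the number of Jordan blocks for λ):
  λ = -1: algebraic multiplicity = 1, geometric multiplicity = 1
  λ = 2: algebraic multiplicity = 3, geometric multiplicity = 1

Determining the block sizes for each eigenvalue:
  λ = -1: one block (gm = 1), so the single block has size am = 1 → block sizes [1]
  λ = 2: one block (gm = 1), so the single block has size am = 3 → block sizes [3]

Assembling the blocks gives a Jordan form
J =
  [-1, 0, 0, 0]
  [ 0, 2, 1, 0]
  [ 0, 0, 2, 1]
  [ 0, 0, 0, 2]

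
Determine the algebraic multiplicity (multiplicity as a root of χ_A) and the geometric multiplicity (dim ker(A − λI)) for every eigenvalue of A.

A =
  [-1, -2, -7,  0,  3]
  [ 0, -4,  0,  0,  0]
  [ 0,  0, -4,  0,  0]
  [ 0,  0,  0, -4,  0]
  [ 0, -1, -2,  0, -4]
λ = -4: alg = 4, geom = 3; λ = -1: alg = 1, geom = 1

Step 1 — factor the characteristic polynomial to read off the algebraic multiplicities:
  χ_A(x) = (x + 1)*(x + 4)^4

Step 2 — compute geometric multiplicities via the rank-nullity identity g(λ) = n − rank(A − λI):
  rank(A − (-4)·I) = 2, so dim ker(A − (-4)·I) = n − 2 = 3
  rank(A − (-1)·I) = 4, so dim ker(A − (-1)·I) = n − 4 = 1

Summary:
  λ = -4: algebraic multiplicity = 4, geometric multiplicity = 3
  λ = -1: algebraic multiplicity = 1, geometric multiplicity = 1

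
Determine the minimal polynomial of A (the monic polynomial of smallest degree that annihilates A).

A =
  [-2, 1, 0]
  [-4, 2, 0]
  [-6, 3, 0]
x^2

The characteristic polynomial is χ_A(x) = x^3, so the eigenvalues are known. The minimal polynomial is
  m_A(x) = Π_λ (x − λ)^{k_λ}
where k_λ is the size of the *largest* Jordan block for λ (equivalently, the smallest k with (A − λI)^k v = 0 for every generalised eigenvector v of λ).

  λ = 0: largest Jordan block has size 2, contributing (x − 0)^2

So m_A(x) = x^2 = x^2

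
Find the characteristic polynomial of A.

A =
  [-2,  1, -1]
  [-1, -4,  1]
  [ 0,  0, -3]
x^3 + 9*x^2 + 27*x + 27

Expanding det(x·I − A) (e.g. by cofactor expansion or by noting that A is similar to its Jordan form J, which has the same characteristic polynomial as A) gives
  χ_A(x) = x^3 + 9*x^2 + 27*x + 27
which factors as (x + 3)^3. The eigenvalues (with algebraic multiplicities) are λ = -3 with multiplicity 3.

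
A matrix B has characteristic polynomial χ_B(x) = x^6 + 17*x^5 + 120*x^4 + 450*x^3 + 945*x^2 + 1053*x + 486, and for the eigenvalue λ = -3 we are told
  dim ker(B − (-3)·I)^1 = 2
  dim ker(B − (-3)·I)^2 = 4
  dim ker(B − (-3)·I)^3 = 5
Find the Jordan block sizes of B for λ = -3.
Block sizes for λ = -3: [3, 2]

From the dimensions of kernels of powers, the number of Jordan blocks of size at least j is d_j − d_{j−1} where d_j = dim ker(N^j) (with d_0 = 0). Computing the differences gives [2, 2, 1].
The number of blocks of size exactly k is (#blocks of size ≥ k) − (#blocks of size ≥ k + 1), so the partition is: 1 block(s) of size 2, 1 block(s) of size 3.
In nonincreasing order the block sizes are [3, 2].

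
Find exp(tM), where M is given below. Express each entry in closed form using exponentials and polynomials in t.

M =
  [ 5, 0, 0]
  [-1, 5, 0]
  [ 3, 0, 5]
e^{tM} =
  [exp(5*t), 0, 0]
  [-t*exp(5*t), exp(5*t), 0]
  [3*t*exp(5*t), 0, exp(5*t)]

Strategy: write M = P · J · P⁻¹ where J is a Jordan canonical form, so e^{tM} = P · e^{tJ} · P⁻¹, and e^{tJ} can be computed block-by-block.

M has Jordan form
J =
  [5, 1, 0]
  [0, 5, 0]
  [0, 0, 5]
(up to reordering of blocks).

Per-block formulas:
  For a 1×1 block at λ = 5: exp(t · [5]) = [e^(5t)].
  For a 2×2 Jordan block J_2(5): exp(t · J_2(5)) = e^(5t)·(I + t·N), where N is the 2×2 nilpotent shift.

After assembling e^{tJ} and conjugating by P, we get:

e^{tM} =
  [exp(5*t), 0, 0]
  [-t*exp(5*t), exp(5*t), 0]
  [3*t*exp(5*t), 0, exp(5*t)]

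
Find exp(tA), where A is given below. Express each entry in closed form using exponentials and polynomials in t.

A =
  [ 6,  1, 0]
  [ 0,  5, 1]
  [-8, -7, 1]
e^{tA} =
  [2*t^2*exp(4*t) + 2*t*exp(4*t) + exp(4*t), 3*t^2*exp(4*t)/2 + t*exp(4*t), t^2*exp(4*t)/2]
  [-4*t^2*exp(4*t), -3*t^2*exp(4*t) + t*exp(4*t) + exp(4*t), -t^2*exp(4*t) + t*exp(4*t)]
  [4*t^2*exp(4*t) - 8*t*exp(4*t), 3*t^2*exp(4*t) - 7*t*exp(4*t), t^2*exp(4*t) - 3*t*exp(4*t) + exp(4*t)]

Strategy: write A = P · J · P⁻¹ where J is a Jordan canonical form, so e^{tA} = P · e^{tJ} · P⁻¹, and e^{tJ} can be computed block-by-block.

A has Jordan form
J =
  [4, 1, 0]
  [0, 4, 1]
  [0, 0, 4]
(up to reordering of blocks).

Per-block formulas:
  For a 3×3 Jordan block J_3(4): exp(t · J_3(4)) = e^(4t)·(I + t·N + (t^2/2)·N^2), where N is the 3×3 nilpotent shift.

After assembling e^{tJ} and conjugating by P, we get:

e^{tA} =
  [2*t^2*exp(4*t) + 2*t*exp(4*t) + exp(4*t), 3*t^2*exp(4*t)/2 + t*exp(4*t), t^2*exp(4*t)/2]
  [-4*t^2*exp(4*t), -3*t^2*exp(4*t) + t*exp(4*t) + exp(4*t), -t^2*exp(4*t) + t*exp(4*t)]
  [4*t^2*exp(4*t) - 8*t*exp(4*t), 3*t^2*exp(4*t) - 7*t*exp(4*t), t^2*exp(4*t) - 3*t*exp(4*t) + exp(4*t)]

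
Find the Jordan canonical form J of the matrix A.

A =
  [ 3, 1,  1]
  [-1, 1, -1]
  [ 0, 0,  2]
J_2(2) ⊕ J_1(2)

The characteristic polynomial is
  det(x·I − A) = x^3 - 6*x^2 + 12*x - 8 = (x - 2)^3

Eigenvalues and multiplicities (the geometric multiplicity of λ is n − rank(A − λI), which equals the number of Jordan blocks for λ):
  λ = 2: algebraic multiplicity = 3, geometric multiplicity = 2

Determining the block sizes for each eigenvalue:
  λ = 2: 2 blocks summing to 3 forces exactly one block of size 2 and the rest size 1 → block sizes [2, 1]

Assembling the blocks gives a Jordan form
J =
  [2, 1, 0]
  [0, 2, 0]
  [0, 0, 2]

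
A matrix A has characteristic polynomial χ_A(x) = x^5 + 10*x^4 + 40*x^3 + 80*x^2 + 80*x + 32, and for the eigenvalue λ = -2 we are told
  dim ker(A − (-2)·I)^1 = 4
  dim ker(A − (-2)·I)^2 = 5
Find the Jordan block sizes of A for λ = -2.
Block sizes for λ = -2: [2, 1, 1, 1]

From the dimensions of kernels of powers, the number of Jordan blocks of size at least j is d_j − d_{j−1} where d_j = dim ker(N^j) (with d_0 = 0). Computing the differences gives [4, 1].
The number of blocks of size exactly k is (#blocks of size ≥ k) − (#blocks of size ≥ k + 1), so the partition is: 3 block(s) of size 1, 1 block(s) of size 2.
In nonincreasing order the block sizes are [2, 1, 1, 1].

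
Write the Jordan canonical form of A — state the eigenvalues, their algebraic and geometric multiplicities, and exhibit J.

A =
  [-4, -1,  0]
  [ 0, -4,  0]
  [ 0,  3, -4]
J_2(-4) ⊕ J_1(-4)

The characteristic polynomial is
  det(x·I − A) = x^3 + 12*x^2 + 48*x + 64 = (x + 4)^3

Eigenvalues and multiplicities (the geometric multiplicity of λ is n − rank(A − λI), which equals the number of Jordan blocks for λ):
  λ = -4: algebraic multiplicity = 3, geometric multiplicity = 2

Determining the block sizes for each eigenvalue:
  λ = -4: 2 blocks summing to 3 forces exactly one block of size 2 and the rest size 1 → block sizes [2, 1]

Assembling the blocks gives a Jordan form
J =
  [-4,  1,  0]
  [ 0, -4,  0]
  [ 0,  0, -4]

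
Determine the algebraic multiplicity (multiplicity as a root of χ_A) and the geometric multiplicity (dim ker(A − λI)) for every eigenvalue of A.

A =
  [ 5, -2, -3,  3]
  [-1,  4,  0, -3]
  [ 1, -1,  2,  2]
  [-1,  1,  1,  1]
λ = 3: alg = 4, geom = 2

Step 1 — factor the characteristic polynomial to read off the algebraic multiplicities:
  χ_A(x) = (x - 3)^4

Step 2 — compute geometric multiplicities via the rank-nullity identity g(λ) = n − rank(A − λI):
  rank(A − (3)·I) = 2, so dim ker(A − (3)·I) = n − 2 = 2

Summary:
  λ = 3: algebraic multiplicity = 4, geometric multiplicity = 2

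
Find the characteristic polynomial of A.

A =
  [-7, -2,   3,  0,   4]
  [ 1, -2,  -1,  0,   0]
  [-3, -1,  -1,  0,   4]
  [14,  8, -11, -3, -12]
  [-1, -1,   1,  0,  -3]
x^5 + 16*x^4 + 102*x^3 + 324*x^2 + 513*x + 324

Expanding det(x·I − A) (e.g. by cofactor expansion or by noting that A is similar to its Jordan form J, which has the same characteristic polynomial as A) gives
  χ_A(x) = x^5 + 16*x^4 + 102*x^3 + 324*x^2 + 513*x + 324
which factors as (x + 3)^4*(x + 4). The eigenvalues (with algebraic multiplicities) are λ = -4 with multiplicity 1, λ = -3 with multiplicity 4.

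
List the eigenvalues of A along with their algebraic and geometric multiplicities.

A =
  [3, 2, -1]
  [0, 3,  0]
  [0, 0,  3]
λ = 3: alg = 3, geom = 2

Step 1 — factor the characteristic polynomial to read off the algebraic multiplicities:
  χ_A(x) = (x - 3)^3

Step 2 — compute geometric multiplicities via the rank-nullity identity g(λ) = n − rank(A − λI):
  rank(A − (3)·I) = 1, so dim ker(A − (3)·I) = n − 1 = 2

Summary:
  λ = 3: algebraic multiplicity = 3, geometric multiplicity = 2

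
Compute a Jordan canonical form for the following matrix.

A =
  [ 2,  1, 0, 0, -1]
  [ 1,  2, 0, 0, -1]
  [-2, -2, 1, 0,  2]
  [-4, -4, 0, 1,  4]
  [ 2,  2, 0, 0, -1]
J_2(1) ⊕ J_1(1) ⊕ J_1(1) ⊕ J_1(1)

The characteristic polynomial is
  det(x·I − A) = x^5 - 5*x^4 + 10*x^3 - 10*x^2 + 5*x - 1 = (x - 1)^5

Eigenvalues and multiplicities (the geometric multiplicity of λ is n − rank(A − λI), which equals the number of Jordan blocks for λ):
  λ = 1: algebraic multiplicity = 5, geometric multiplicity = 4

Determining the block sizes for each eigenvalue:
  λ = 1: 4 blocks summing to 5 forces exactly one block of size 2 and the rest size 1 → block sizes [2, 1, 1, 1]

Assembling the blocks gives a Jordan form
J =
  [1, 1, 0, 0, 0]
  [0, 1, 0, 0, 0]
  [0, 0, 1, 0, 0]
  [0, 0, 0, 1, 0]
  [0, 0, 0, 0, 1]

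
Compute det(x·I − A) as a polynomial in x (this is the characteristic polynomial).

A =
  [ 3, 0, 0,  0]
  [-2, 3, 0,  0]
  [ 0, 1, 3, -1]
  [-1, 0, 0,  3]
x^4 - 12*x^3 + 54*x^2 - 108*x + 81

Expanding det(x·I − A) (e.g. by cofactor expansion or by noting that A is similar to its Jordan form J, which has the same characteristic polynomial as A) gives
  χ_A(x) = x^4 - 12*x^3 + 54*x^2 - 108*x + 81
which factors as (x - 3)^4. The eigenvalues (with algebraic multiplicities) are λ = 3 with multiplicity 4.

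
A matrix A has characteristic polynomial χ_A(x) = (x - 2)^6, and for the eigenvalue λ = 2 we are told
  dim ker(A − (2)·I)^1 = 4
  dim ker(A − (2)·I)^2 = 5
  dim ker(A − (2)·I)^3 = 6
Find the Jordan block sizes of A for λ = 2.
Block sizes for λ = 2: [3, 1, 1, 1]

From the dimensions of kernels of powers, the number of Jordan blocks of size at least j is d_j − d_{j−1} where d_j = dim ker(N^j) (with d_0 = 0). Computing the differences gives [4, 1, 1].
The number of blocks of size exactly k is (#blocks of size ≥ k) − (#blocks of size ≥ k + 1), so the partition is: 3 block(s) of size 1, 1 block(s) of size 3.
In nonincreasing order the block sizes are [3, 1, 1, 1].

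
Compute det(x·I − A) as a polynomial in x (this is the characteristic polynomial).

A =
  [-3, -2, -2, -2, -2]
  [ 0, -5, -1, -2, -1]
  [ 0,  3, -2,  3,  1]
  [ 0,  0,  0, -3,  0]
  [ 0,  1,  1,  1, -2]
x^5 + 15*x^4 + 90*x^3 + 270*x^2 + 405*x + 243

Expanding det(x·I − A) (e.g. by cofactor expansion or by noting that A is similar to its Jordan form J, which has the same characteristic polynomial as A) gives
  χ_A(x) = x^5 + 15*x^4 + 90*x^3 + 270*x^2 + 405*x + 243
which factors as (x + 3)^5. The eigenvalues (with algebraic multiplicities) are λ = -3 with multiplicity 5.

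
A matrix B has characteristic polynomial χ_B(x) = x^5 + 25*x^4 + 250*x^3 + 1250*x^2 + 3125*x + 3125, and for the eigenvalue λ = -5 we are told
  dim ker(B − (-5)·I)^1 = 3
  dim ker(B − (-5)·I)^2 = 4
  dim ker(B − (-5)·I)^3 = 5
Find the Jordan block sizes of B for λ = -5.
Block sizes for λ = -5: [3, 1, 1]

From the dimensions of kernels of powers, the number of Jordan blocks of size at least j is d_j − d_{j−1} where d_j = dim ker(N^j) (with d_0 = 0). Computing the differences gives [3, 1, 1].
The number of blocks of size exactly k is (#blocks of size ≥ k) − (#blocks of size ≥ k + 1), so the partition is: 2 block(s) of size 1, 1 block(s) of size 3.
In nonincreasing order the block sizes are [3, 1, 1].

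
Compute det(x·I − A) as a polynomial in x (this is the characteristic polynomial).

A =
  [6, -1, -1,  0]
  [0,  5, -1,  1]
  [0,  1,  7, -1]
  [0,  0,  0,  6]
x^4 - 24*x^3 + 216*x^2 - 864*x + 1296

Expanding det(x·I − A) (e.g. by cofactor expansion or by noting that A is similar to its Jordan form J, which has the same characteristic polynomial as A) gives
  χ_A(x) = x^4 - 24*x^3 + 216*x^2 - 864*x + 1296
which factors as (x - 6)^4. The eigenvalues (with algebraic multiplicities) are λ = 6 with multiplicity 4.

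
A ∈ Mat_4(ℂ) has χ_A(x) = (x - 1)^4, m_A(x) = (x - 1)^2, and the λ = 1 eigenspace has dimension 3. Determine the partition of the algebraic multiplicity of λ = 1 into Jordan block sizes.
Block sizes for λ = 1: [2, 1, 1]

Step 1 — from the characteristic polynomial, algebraic multiplicity of λ = 1 is 4. From dim ker(A − (1)·I) = 3, there are exactly 3 Jordan blocks for λ = 1.
Step 2 — from the minimal polynomial, the factor (x − 1)^2 tells us the largest block for λ = 1 has size 2.
Step 3 — with total size 4, 3 blocks, and largest block 2, the block sizes (in nonincreasing order) are [2, 1, 1].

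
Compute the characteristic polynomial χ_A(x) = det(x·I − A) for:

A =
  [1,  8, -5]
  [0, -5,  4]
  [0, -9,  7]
x^3 - 3*x^2 + 3*x - 1

Expanding det(x·I − A) (e.g. by cofactor expansion or by noting that A is similar to its Jordan form J, which has the same characteristic polynomial as A) gives
  χ_A(x) = x^3 - 3*x^2 + 3*x - 1
which factors as (x - 1)^3. The eigenvalues (with algebraic multiplicities) are λ = 1 with multiplicity 3.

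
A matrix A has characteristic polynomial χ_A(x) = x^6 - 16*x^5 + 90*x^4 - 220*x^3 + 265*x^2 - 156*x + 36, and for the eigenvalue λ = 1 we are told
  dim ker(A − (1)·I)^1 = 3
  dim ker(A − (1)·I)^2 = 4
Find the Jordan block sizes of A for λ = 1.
Block sizes for λ = 1: [2, 1, 1]

From the dimensions of kernels of powers, the number of Jordan blocks of size at least j is d_j − d_{j−1} where d_j = dim ker(N^j) (with d_0 = 0). Computing the differences gives [3, 1].
The number of blocks of size exactly k is (#blocks of size ≥ k) − (#blocks of size ≥ k + 1), so the partition is: 2 block(s) of size 1, 1 block(s) of size 2.
In nonincreasing order the block sizes are [2, 1, 1].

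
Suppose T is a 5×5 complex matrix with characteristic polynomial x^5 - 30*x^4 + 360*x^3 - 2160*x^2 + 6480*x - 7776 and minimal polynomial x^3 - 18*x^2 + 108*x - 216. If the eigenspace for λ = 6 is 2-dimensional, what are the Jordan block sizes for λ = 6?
Block sizes for λ = 6: [3, 2]

Step 1 — from the characteristic polynomial, algebraic multiplicity of λ = 6 is 5. From dim ker(T − (6)·I) = 2, there are exactly 2 Jordan blocks for λ = 6.
Step 2 — from the minimal polynomial, the factor (x − 6)^3 tells us the largest block for λ = 6 has size 3.
Step 3 — with total size 5, 2 blocks, and largest block 3, the block sizes (in nonincreasing order) are [3, 2].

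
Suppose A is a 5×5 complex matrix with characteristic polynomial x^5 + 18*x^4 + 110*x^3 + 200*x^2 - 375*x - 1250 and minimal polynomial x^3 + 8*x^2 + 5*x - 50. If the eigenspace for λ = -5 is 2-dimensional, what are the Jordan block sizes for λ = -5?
Block sizes for λ = -5: [2, 2]

Step 1 — from the characteristic polynomial, algebraic multiplicity of λ = -5 is 4. From dim ker(A − (-5)·I) = 2, there are exactly 2 Jordan blocks for λ = -5.
Step 2 — from the minimal polynomial, the factor (x + 5)^2 tells us the largest block for λ = -5 has size 2.
Step 3 — with total size 4, 2 blocks, and largest block 2, the block sizes (in nonincreasing order) are [2, 2].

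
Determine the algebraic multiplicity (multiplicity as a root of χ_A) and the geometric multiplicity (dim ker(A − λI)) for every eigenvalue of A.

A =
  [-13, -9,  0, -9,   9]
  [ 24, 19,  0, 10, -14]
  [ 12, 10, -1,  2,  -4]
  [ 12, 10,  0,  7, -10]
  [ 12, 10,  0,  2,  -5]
λ = -1: alg = 3, geom = 2; λ = 5: alg = 2, geom = 2

Step 1 — factor the characteristic polynomial to read off the algebraic multiplicities:
  χ_A(x) = (x - 5)^2*(x + 1)^3

Step 2 — compute geometric multiplicities via the rank-nullity identity g(λ) = n − rank(A − λI):
  rank(A − (-1)·I) = 3, so dim ker(A − (-1)·I) = n − 3 = 2
  rank(A − (5)·I) = 3, so dim ker(A − (5)·I) = n − 3 = 2

Summary:
  λ = -1: algebraic multiplicity = 3, geometric multiplicity = 2
  λ = 5: algebraic multiplicity = 2, geometric multiplicity = 2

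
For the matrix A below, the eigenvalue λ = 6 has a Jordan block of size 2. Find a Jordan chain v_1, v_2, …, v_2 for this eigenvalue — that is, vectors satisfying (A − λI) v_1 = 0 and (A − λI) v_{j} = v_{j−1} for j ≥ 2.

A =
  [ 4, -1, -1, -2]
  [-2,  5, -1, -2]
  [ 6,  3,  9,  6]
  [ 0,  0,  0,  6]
A Jordan chain for λ = 6 of length 2:
v_1 = (-2, -2, 6, 0)ᵀ
v_2 = (1, 0, 0, 0)ᵀ

Let N = A − (6)·I. We want v_2 with N^2 v_2 = 0 but N^1 v_2 ≠ 0; then v_{j-1} := N · v_j for j = 2, …, 2.

Pick v_2 = (1, 0, 0, 0)ᵀ.
Then v_1 = N · v_2 = (-2, -2, 6, 0)ᵀ.

Sanity check: (A − (6)·I) v_1 = (0, 0, 0, 0)ᵀ = 0. ✓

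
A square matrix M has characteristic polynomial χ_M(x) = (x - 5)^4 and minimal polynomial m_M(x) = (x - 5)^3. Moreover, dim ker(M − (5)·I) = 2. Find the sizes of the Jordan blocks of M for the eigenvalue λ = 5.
Block sizes for λ = 5: [3, 1]

Step 1 — from the characteristic polynomial, algebraic multiplicity of λ = 5 is 4. From dim ker(M − (5)·I) = 2, there are exactly 2 Jordan blocks for λ = 5.
Step 2 — from the minimal polynomial, the factor (x − 5)^3 tells us the largest block for λ = 5 has size 3.
Step 3 — with total size 4, 2 blocks, and largest block 3, the block sizes (in nonincreasing order) are [3, 1].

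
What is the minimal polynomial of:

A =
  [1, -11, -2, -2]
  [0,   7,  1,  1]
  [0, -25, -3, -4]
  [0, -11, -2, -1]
x^3 - 3*x^2 + 3*x - 1

The characteristic polynomial is χ_A(x) = (x - 1)^4, so the eigenvalues are known. The minimal polynomial is
  m_A(x) = Π_λ (x − λ)^{k_λ}
where k_λ is the size of the *largest* Jordan block for λ (equivalently, the smallest k with (A − λI)^k v = 0 for every generalised eigenvector v of λ).

  λ = 1: largest Jordan block has size 3, contributing (x − 1)^3

So m_A(x) = (x - 1)^3 = x^3 - 3*x^2 + 3*x - 1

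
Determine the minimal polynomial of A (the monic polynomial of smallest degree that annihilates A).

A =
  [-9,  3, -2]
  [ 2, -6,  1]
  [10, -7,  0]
x^3 + 15*x^2 + 75*x + 125

The characteristic polynomial is χ_A(x) = (x + 5)^3, so the eigenvalues are known. The minimal polynomial is
  m_A(x) = Π_λ (x − λ)^{k_λ}
where k_λ is the size of the *largest* Jordan block for λ (equivalently, the smallest k with (A − λI)^k v = 0 for every generalised eigenvector v of λ).

  λ = -5: largest Jordan block has size 3, contributing (x + 5)^3

So m_A(x) = (x + 5)^3 = x^3 + 15*x^2 + 75*x + 125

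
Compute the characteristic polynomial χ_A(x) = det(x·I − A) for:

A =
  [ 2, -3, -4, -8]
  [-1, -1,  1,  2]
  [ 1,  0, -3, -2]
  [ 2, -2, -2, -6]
x^4 + 8*x^3 + 24*x^2 + 32*x + 16

Expanding det(x·I − A) (e.g. by cofactor expansion or by noting that A is similar to its Jordan form J, which has the same characteristic polynomial as A) gives
  χ_A(x) = x^4 + 8*x^3 + 24*x^2 + 32*x + 16
which factors as (x + 2)^4. The eigenvalues (with algebraic multiplicities) are λ = -2 with multiplicity 4.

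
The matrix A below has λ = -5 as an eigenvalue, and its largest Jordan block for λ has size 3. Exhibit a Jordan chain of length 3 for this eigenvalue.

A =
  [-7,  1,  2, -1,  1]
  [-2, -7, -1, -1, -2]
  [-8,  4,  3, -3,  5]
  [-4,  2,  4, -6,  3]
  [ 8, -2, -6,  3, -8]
A Jordan chain for λ = -5 of length 3:
v_1 = (-2, 4, -4, 0, 0)ᵀ
v_2 = (-2, -2, -8, -4, 8)ᵀ
v_3 = (1, 0, 0, 0, 0)ᵀ

Let N = A − (-5)·I. We want v_3 with N^3 v_3 = 0 but N^2 v_3 ≠ 0; then v_{j-1} := N · v_j for j = 3, …, 2.

Pick v_3 = (1, 0, 0, 0, 0)ᵀ.
Then v_2 = N · v_3 = (-2, -2, -8, -4, 8)ᵀ.
Then v_1 = N · v_2 = (-2, 4, -4, 0, 0)ᵀ.

Sanity check: (A − (-5)·I) v_1 = (0, 0, 0, 0, 0)ᵀ = 0. ✓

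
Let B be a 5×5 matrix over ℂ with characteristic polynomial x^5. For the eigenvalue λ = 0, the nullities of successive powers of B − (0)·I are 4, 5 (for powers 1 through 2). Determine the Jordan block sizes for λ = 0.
Block sizes for λ = 0: [2, 1, 1, 1]

From the dimensions of kernels of powers, the number of Jordan blocks of size at least j is d_j − d_{j−1} where d_j = dim ker(N^j) (with d_0 = 0). Computing the differences gives [4, 1].
The number of blocks of size exactly k is (#blocks of size ≥ k) − (#blocks of size ≥ k + 1), so the partition is: 3 block(s) of size 1, 1 block(s) of size 2.
In nonincreasing order the block sizes are [2, 1, 1, 1].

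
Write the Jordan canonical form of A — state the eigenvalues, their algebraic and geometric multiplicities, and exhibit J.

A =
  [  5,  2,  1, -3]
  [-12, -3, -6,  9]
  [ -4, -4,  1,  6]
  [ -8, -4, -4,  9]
J_2(3) ⊕ J_2(3)

The characteristic polynomial is
  det(x·I − A) = x^4 - 12*x^3 + 54*x^2 - 108*x + 81 = (x - 3)^4

Eigenvalues and multiplicities (the geometric multiplicity of λ is n − rank(A − λI), which equals the number of Jordan blocks for λ):
  λ = 3: algebraic multiplicity = 4, geometric multiplicity = 2

Determining the block sizes for each eigenvalue:
  λ = 3: with am = 4 and gm = 2, the partition is not yet determined (e.g. several partitions of 4 into 2 parts exist). Let N = A − (3)·I. Computing rank(N^1) = 2, rank(N^2) = 0; the number of blocks of size ≥ j is rank(N^{j−1}) − rank(N^j), giving [2, 2]. So we have 2 block(s) of size 2 → block sizes [2, 2]

Assembling the blocks gives a Jordan form
J =
  [3, 1, 0, 0]
  [0, 3, 0, 0]
  [0, 0, 3, 1]
  [0, 0, 0, 3]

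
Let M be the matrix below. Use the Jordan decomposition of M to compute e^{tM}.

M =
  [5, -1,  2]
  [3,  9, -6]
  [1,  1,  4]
e^{tM} =
  [-t*exp(6*t) + exp(6*t), -t*exp(6*t), 2*t*exp(6*t)]
  [3*t*exp(6*t), 3*t*exp(6*t) + exp(6*t), -6*t*exp(6*t)]
  [t*exp(6*t), t*exp(6*t), -2*t*exp(6*t) + exp(6*t)]

Strategy: write M = P · J · P⁻¹ where J is a Jordan canonical form, so e^{tM} = P · e^{tJ} · P⁻¹, and e^{tJ} can be computed block-by-block.

M has Jordan form
J =
  [6, 1, 0]
  [0, 6, 0]
  [0, 0, 6]
(up to reordering of blocks).

Per-block formulas:
  For a 1×1 block at λ = 6: exp(t · [6]) = [e^(6t)].
  For a 2×2 Jordan block J_2(6): exp(t · J_2(6)) = e^(6t)·(I + t·N), where N is the 2×2 nilpotent shift.

After assembling e^{tJ} and conjugating by P, we get:

e^{tM} =
  [-t*exp(6*t) + exp(6*t), -t*exp(6*t), 2*t*exp(6*t)]
  [3*t*exp(6*t), 3*t*exp(6*t) + exp(6*t), -6*t*exp(6*t)]
  [t*exp(6*t), t*exp(6*t), -2*t*exp(6*t) + exp(6*t)]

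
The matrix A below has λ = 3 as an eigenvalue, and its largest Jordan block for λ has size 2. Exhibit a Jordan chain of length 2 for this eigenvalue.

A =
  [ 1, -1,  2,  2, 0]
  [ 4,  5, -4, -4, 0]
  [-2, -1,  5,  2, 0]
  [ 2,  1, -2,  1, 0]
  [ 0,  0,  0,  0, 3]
A Jordan chain for λ = 3 of length 2:
v_1 = (-2, 4, -2, 2, 0)ᵀ
v_2 = (1, 0, 0, 0, 0)ᵀ

Let N = A − (3)·I. We want v_2 with N^2 v_2 = 0 but N^1 v_2 ≠ 0; then v_{j-1} := N · v_j for j = 2, …, 2.

Pick v_2 = (1, 0, 0, 0, 0)ᵀ.
Then v_1 = N · v_2 = (-2, 4, -2, 2, 0)ᵀ.

Sanity check: (A − (3)·I) v_1 = (0, 0, 0, 0, 0)ᵀ = 0. ✓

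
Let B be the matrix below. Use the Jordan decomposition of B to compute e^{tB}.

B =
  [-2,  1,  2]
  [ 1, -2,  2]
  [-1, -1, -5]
e^{tB} =
  [t*exp(-3*t) + exp(-3*t), t*exp(-3*t), 2*t*exp(-3*t)]
  [t*exp(-3*t), t*exp(-3*t) + exp(-3*t), 2*t*exp(-3*t)]
  [-t*exp(-3*t), -t*exp(-3*t), -2*t*exp(-3*t) + exp(-3*t)]

Strategy: write B = P · J · P⁻¹ where J is a Jordan canonical form, so e^{tB} = P · e^{tJ} · P⁻¹, and e^{tJ} can be computed block-by-block.

B has Jordan form
J =
  [-3,  1,  0]
  [ 0, -3,  0]
  [ 0,  0, -3]
(up to reordering of blocks).

Per-block formulas:
  For a 2×2 Jordan block J_2(-3): exp(t · J_2(-3)) = e^(-3t)·(I + t·N), where N is the 2×2 nilpotent shift.
  For a 1×1 block at λ = -3: exp(t · [-3]) = [e^(-3t)].

After assembling e^{tJ} and conjugating by P, we get:

e^{tB} =
  [t*exp(-3*t) + exp(-3*t), t*exp(-3*t), 2*t*exp(-3*t)]
  [t*exp(-3*t), t*exp(-3*t) + exp(-3*t), 2*t*exp(-3*t)]
  [-t*exp(-3*t), -t*exp(-3*t), -2*t*exp(-3*t) + exp(-3*t)]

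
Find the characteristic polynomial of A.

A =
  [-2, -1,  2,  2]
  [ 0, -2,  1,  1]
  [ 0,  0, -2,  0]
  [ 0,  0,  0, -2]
x^4 + 8*x^3 + 24*x^2 + 32*x + 16

Expanding det(x·I − A) (e.g. by cofactor expansion or by noting that A is similar to its Jordan form J, which has the same characteristic polynomial as A) gives
  χ_A(x) = x^4 + 8*x^3 + 24*x^2 + 32*x + 16
which factors as (x + 2)^4. The eigenvalues (with algebraic multiplicities) are λ = -2 with multiplicity 4.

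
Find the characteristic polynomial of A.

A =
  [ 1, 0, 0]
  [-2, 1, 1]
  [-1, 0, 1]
x^3 - 3*x^2 + 3*x - 1

Expanding det(x·I − A) (e.g. by cofactor expansion or by noting that A is similar to its Jordan form J, which has the same characteristic polynomial as A) gives
  χ_A(x) = x^3 - 3*x^2 + 3*x - 1
which factors as (x - 1)^3. The eigenvalues (with algebraic multiplicities) are λ = 1 with multiplicity 3.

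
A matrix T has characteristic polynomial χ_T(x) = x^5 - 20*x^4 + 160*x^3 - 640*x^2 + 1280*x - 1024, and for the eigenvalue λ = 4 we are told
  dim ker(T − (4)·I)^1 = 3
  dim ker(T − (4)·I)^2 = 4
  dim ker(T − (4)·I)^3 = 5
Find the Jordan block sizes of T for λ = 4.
Block sizes for λ = 4: [3, 1, 1]

From the dimensions of kernels of powers, the number of Jordan blocks of size at least j is d_j − d_{j−1} where d_j = dim ker(N^j) (with d_0 = 0). Computing the differences gives [3, 1, 1].
The number of blocks of size exactly k is (#blocks of size ≥ k) − (#blocks of size ≥ k + 1), so the partition is: 2 block(s) of size 1, 1 block(s) of size 3.
In nonincreasing order the block sizes are [3, 1, 1].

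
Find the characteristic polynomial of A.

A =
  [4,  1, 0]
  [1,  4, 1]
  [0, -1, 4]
x^3 - 12*x^2 + 48*x - 64

Expanding det(x·I − A) (e.g. by cofactor expansion or by noting that A is similar to its Jordan form J, which has the same characteristic polynomial as A) gives
  χ_A(x) = x^3 - 12*x^2 + 48*x - 64
which factors as (x - 4)^3. The eigenvalues (with algebraic multiplicities) are λ = 4 with multiplicity 3.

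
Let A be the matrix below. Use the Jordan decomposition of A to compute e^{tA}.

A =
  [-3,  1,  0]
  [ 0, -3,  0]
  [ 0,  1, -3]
e^{tA} =
  [exp(-3*t), t*exp(-3*t), 0]
  [0, exp(-3*t), 0]
  [0, t*exp(-3*t), exp(-3*t)]

Strategy: write A = P · J · P⁻¹ where J is a Jordan canonical form, so e^{tA} = P · e^{tJ} · P⁻¹, and e^{tJ} can be computed block-by-block.

A has Jordan form
J =
  [-3,  1,  0]
  [ 0, -3,  0]
  [ 0,  0, -3]
(up to reordering of blocks).

Per-block formulas:
  For a 2×2 Jordan block J_2(-3): exp(t · J_2(-3)) = e^(-3t)·(I + t·N), where N is the 2×2 nilpotent shift.
  For a 1×1 block at λ = -3: exp(t · [-3]) = [e^(-3t)].

After assembling e^{tJ} and conjugating by P, we get:

e^{tA} =
  [exp(-3*t), t*exp(-3*t), 0]
  [0, exp(-3*t), 0]
  [0, t*exp(-3*t), exp(-3*t)]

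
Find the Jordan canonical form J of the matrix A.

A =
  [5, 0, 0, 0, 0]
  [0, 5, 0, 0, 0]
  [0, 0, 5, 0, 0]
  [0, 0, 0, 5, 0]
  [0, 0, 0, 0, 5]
J_1(5) ⊕ J_1(5) ⊕ J_1(5) ⊕ J_1(5) ⊕ J_1(5)

The characteristic polynomial is
  det(x·I − A) = x^5 - 25*x^4 + 250*x^3 - 1250*x^2 + 3125*x - 3125 = (x - 5)^5

Eigenvalues and multiplicities (the geometric multiplicity of λ is n − rank(A − λI), which equals the number of Jordan blocks for λ):
  λ = 5: algebraic multiplicity = 5, geometric multiplicity = 5

Determining the block sizes for each eigenvalue:
  λ = 5: gm = am = 5, so every block has size 1 → block sizes [1, 1, 1, 1, 1]

Assembling the blocks gives a Jordan form
J =
  [5, 0, 0, 0, 0]
  [0, 5, 0, 0, 0]
  [0, 0, 5, 0, 0]
  [0, 0, 0, 5, 0]
  [0, 0, 0, 0, 5]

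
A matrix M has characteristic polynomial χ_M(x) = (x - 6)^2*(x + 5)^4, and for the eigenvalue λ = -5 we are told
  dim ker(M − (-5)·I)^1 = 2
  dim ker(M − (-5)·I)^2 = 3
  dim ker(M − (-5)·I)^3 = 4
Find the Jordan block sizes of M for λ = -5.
Block sizes for λ = -5: [3, 1]

From the dimensions of kernels of powers, the number of Jordan blocks of size at least j is d_j − d_{j−1} where d_j = dim ker(N^j) (with d_0 = 0). Computing the differences gives [2, 1, 1].
The number of blocks of size exactly k is (#blocks of size ≥ k) − (#blocks of size ≥ k + 1), so the partition is: 1 block(s) of size 1, 1 block(s) of size 3.
In nonincreasing order the block sizes are [3, 1].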